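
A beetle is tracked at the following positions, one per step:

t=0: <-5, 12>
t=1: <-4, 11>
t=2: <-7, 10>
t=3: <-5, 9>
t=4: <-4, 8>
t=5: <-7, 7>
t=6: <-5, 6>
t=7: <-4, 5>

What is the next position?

First: cycles through -5, -4, -7 every 3 steps. Step 8 lands at position 2 of the cycle → -7.
Second: linear, -1 per step → 4 at step 8.

<-7, 4>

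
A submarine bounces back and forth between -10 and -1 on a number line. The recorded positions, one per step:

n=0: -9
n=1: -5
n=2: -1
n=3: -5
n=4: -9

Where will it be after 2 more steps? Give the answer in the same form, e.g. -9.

-3

The value travels 4 per step and bounces off the walls at -10 and -1.
  step 5: -9 → -7
  step 6: -7 → -3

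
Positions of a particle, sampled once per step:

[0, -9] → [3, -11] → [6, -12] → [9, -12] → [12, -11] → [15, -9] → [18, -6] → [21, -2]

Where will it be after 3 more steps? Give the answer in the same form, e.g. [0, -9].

[30, 16]

Taking differences between consecutive positions: [+3, -2], [+3, -1], [+3, +0], [+3, +1], [+3, +2], [+3, +3], [+3, +4]. These grow by [+0, +1] each step.
step 8: [21, -2] + [+3, +5] → [24, 3]
step 9: [24, 3] + [+3, +6] → [27, 9]
step 10: [27, 9] + [+3, +7] → [30, 16]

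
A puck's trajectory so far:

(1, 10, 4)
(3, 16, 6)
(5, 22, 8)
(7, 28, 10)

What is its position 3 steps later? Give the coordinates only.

Constant displacement of (+2, +6, +2) per step.
step 4: (7, 28, 10) + (+2, +6, +2) → (9, 34, 12)
step 5: (9, 34, 12) + (+2, +6, +2) → (11, 40, 14)
step 6: (11, 40, 14) + (+2, +6, +2) → (13, 46, 16)

(13, 46, 16)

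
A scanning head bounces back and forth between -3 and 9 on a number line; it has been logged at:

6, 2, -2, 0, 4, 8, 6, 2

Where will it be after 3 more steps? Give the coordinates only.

4

The value reflects between -3 and 9, moving 4 per step.
  step 8: 2 → -2
  step 9: -2 → 0
  step 10: 0 → 4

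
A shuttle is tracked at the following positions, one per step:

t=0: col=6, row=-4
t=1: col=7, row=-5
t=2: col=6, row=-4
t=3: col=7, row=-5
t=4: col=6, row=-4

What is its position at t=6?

col=6, row=-4

Step-to-step displacements: (+1, -1), (-1, +1), (+1, -1), (-1, +1); each is -1× the previous.
step 5: col=6, row=-4 + (+1, -1) → col=7, row=-5
step 6: col=7, row=-5 + (-1, +1) → col=6, row=-4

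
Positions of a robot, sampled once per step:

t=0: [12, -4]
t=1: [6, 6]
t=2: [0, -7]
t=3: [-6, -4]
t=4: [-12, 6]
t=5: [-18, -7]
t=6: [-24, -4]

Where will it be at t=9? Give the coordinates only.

[-42, -4]

First: linear, -6 per step → -42 at step 9.
Second: cycles through -4, 6, -7 every 3 steps. Step 9 lands at position 0 of the cycle → -4.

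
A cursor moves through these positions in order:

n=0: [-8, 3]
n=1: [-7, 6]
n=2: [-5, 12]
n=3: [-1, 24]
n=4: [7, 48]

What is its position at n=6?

[55, 192]

Step-to-step displacements: [+1, +3], [+2, +6], [+4, +12], [+8, +24]; each is 2× the previous.
step 5: [7, 48] + [+16, +48] → [23, 96]
step 6: [23, 96] + [+32, +96] → [55, 192]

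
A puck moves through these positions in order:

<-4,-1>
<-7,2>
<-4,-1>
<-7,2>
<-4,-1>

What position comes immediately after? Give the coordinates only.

<-7,2>

Consecutive displacements <-3,+3>, <+3,-3>, <-3,+3>, <+3,-3> scale by a factor of -1 each step.
step 5: <-4,-1> + <-3,+3> → <-7,2>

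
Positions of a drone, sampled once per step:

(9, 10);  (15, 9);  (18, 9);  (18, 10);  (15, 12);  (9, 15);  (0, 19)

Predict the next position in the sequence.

First differences are (+6, -1), (+3, +0), (+0, +1), (-3, +2), (-6, +3), (-9, +4); their common second difference is (-3, +1) (constant acceleration).
step 7: (0, 19) + (-12, +5) → (-12, 24)

(-12, 24)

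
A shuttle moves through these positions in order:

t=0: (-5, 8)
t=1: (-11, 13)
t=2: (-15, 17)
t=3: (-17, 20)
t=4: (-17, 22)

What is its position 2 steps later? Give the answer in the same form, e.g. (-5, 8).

(-11, 23)

Successive displacements: (-6, +5), (-4, +4), (-2, +3), (+0, +2) — each changes by (+2, -1).
step 5: (-17, 22) + (+2, +1) → (-15, 23)
step 6: (-15, 23) + (+4, +0) → (-11, 23)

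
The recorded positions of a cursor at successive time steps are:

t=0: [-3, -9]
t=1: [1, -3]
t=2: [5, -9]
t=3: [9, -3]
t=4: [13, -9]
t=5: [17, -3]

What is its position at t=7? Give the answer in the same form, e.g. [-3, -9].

First: linear, +4 per step → 25 at step 7.
Second: cycles through -9, -3 every 2 steps. Step 7 lands at position 1 of the cycle → -3.

[25, -3]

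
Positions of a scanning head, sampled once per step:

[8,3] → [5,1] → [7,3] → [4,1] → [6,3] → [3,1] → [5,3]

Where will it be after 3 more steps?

[1,1]

The moves between consecutive positions are [-3,-2], [+2,+2], [-3,-2], [+2,+2], [-3,-2], [+2,+2]; they repeat the 2-cycle [[-3,-2], [+2,+2]].
step 7: apply [-3,-2] → [2,1]
step 8: apply [+2,+2] → [4,3]
step 9: apply [-3,-2] → [1,1]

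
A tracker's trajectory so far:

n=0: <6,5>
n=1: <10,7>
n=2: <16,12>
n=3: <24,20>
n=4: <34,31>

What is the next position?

First differences are <+4,+2>, <+6,+5>, <+8,+8>, <+10,+11>; their common second difference is <+2,+3> (constant acceleration).
step 5: <34,31> + <+12,+14> → <46,45>

<46,45>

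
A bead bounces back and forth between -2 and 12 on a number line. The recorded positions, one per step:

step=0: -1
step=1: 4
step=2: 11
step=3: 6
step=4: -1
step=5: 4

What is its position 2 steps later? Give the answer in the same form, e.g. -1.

The value travels 7 per step and bounces off the walls at -2 and 12.
  step 6: 4 → 11
  step 7: 11 → 6

6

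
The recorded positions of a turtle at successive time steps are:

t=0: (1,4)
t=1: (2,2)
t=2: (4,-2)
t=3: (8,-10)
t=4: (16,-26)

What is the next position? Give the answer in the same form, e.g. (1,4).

(32,-58)

The jumps are (+1,-2), (+2,-4), (+4,-8), (+8,-16) — a geometric progression with ratio 2.
step 5: (16,-26) + (+16,-32) → (32,-58)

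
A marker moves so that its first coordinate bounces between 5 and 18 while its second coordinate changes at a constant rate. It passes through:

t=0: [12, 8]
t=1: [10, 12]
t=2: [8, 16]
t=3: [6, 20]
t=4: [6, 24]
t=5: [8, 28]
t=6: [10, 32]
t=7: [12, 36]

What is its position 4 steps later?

[16, 52]

The first coordinate travels 2 per step and bounces off the walls at 5 and 18.
  step 8: 12 → 14
  step 9: 14 → 16
  step 10: 16 → 18
  step 11: 18 → 16
The second coordinate changes by +4 each step: at step 11 it is 52.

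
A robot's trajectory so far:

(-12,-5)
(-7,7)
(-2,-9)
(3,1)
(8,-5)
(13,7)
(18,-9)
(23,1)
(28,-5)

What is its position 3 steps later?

(43,1)

The first coordinate changes by +5 each step, so at step 11 it is -12 + 11·(5) = 43.
The second coordinate repeats the cycle [-5, 7, -9, 1] with period 4; step 11 mod 4 = 3, giving 1.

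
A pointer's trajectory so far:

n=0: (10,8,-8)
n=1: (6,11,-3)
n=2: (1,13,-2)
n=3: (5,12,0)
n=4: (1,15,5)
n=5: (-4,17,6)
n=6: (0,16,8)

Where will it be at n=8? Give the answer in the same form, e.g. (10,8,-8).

(-9,21,14)

Step-to-step displacements: (-4,+3,+5), (-5,+2,+1), (+4,-1,+2), (-4,+3,+5), (-5,+2,+1), (+4,-1,+2) — a repeating cycle of length 3.
step 7: apply (-4,+3,+5) → (-4,19,13)
step 8: apply (-5,+2,+1) → (-9,21,14)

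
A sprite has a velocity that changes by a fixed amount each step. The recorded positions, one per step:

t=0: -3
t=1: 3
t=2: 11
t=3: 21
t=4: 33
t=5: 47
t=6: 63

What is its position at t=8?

101

Successive displacements: +6, +8, +10, +12, +14, +16 — each changes by +2.
step 7: 63 + 18 → 81
step 8: 81 + 20 → 101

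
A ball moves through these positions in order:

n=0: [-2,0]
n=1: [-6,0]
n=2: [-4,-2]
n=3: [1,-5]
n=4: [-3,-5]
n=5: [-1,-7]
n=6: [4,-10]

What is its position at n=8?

[2,-12]

Step-to-step displacements: [-4,+0], [+2,-2], [+5,-3], [-4,+0], [+2,-2], [+5,-3] — a repeating cycle of length 3.
step 7: apply [-4,+0] → [0,-10]
step 8: apply [+2,-2] → [2,-12]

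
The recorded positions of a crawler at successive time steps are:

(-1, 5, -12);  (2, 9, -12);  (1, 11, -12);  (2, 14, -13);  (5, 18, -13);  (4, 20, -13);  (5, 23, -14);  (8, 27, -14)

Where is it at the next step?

(7, 29, -14)

Step-to-step displacements: (+3, +4, +0), (-1, +2, +0), (+1, +3, -1), (+3, +4, +0), (-1, +2, +0), (+1, +3, -1), (+3, +4, +0) — a repeating cycle of length 3.
step 8: apply (-1, +2, +0) → (7, 29, -14)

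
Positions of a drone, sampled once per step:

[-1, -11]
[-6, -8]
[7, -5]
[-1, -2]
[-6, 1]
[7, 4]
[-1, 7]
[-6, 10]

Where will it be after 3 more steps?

[-6, 19]

First: cycles through -1, -6, 7 every 3 steps. Step 10 lands at position 1 of the cycle → -6.
Second: linear, +3 per step → 19 at step 10.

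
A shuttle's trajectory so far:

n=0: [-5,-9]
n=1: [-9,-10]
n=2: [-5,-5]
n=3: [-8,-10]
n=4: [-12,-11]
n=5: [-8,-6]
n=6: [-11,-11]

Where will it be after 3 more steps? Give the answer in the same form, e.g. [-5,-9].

Differencing gives [-4,-1], [+4,+5], [-3,-5], [-4,-1], [+4,+5], [-3,-5]. This is the pattern [-4,-1], [+4,+5], [-3,-5] repeated.
step 7: apply [-4,-1] → [-15,-12]
step 8: apply [+4,+5] → [-11,-7]
step 9: apply [-3,-5] → [-14,-12]

[-14,-12]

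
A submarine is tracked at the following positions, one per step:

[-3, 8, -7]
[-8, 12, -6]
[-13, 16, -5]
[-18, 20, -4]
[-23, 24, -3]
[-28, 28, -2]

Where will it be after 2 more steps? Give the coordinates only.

Constant displacement of [-5, +4, +1] per step.
step 6: [-28, 28, -2] + [-5, +4, +1] → [-33, 32, -1]
step 7: [-33, 32, -1] + [-5, +4, +1] → [-38, 36, 0]

[-38, 36, 0]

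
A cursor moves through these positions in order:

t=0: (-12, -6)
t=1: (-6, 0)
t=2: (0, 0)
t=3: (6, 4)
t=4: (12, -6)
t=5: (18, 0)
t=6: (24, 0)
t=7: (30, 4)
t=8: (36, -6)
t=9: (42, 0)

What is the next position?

First: linear, +6 per step → 48 at step 10.
Second: cycles through -6, 0, 0, 4 every 4 steps. Step 10 lands at position 2 of the cycle → 0.

(48, 0)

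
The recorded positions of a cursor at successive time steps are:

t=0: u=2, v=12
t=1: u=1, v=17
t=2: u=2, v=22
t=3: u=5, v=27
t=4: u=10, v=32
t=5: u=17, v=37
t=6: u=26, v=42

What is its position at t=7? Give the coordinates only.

u=37, v=47

First differences are (-1, +5), (+1, +5), (+3, +5), (+5, +5), (+7, +5), (+9, +5); their common second difference is (+2, +0) (constant acceleration).
step 7: u=26, v=42 + (+11, +5) → u=37, v=47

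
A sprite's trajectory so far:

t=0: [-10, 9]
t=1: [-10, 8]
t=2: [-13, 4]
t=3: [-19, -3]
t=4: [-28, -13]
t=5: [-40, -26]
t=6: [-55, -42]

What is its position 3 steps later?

[-118, -108]

First differences are [+0, -1], [-3, -4], [-6, -7], [-9, -10], [-12, -13], [-15, -16]; their common second difference is [-3, -3] (constant acceleration).
step 7: [-55, -42] + [-18, -19] → [-73, -61]
step 8: [-73, -61] + [-21, -22] → [-94, -83]
step 9: [-94, -83] + [-24, -25] → [-118, -108]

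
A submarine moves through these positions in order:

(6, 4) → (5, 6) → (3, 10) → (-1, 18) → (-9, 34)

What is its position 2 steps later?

(-57, 130)

The jumps are (-1, +2), (-2, +4), (-4, +8), (-8, +16) — a geometric progression with ratio 2.
step 5: (-9, 34) + (-16, +32) → (-25, 66)
step 6: (-25, 66) + (-32, +64) → (-57, 130)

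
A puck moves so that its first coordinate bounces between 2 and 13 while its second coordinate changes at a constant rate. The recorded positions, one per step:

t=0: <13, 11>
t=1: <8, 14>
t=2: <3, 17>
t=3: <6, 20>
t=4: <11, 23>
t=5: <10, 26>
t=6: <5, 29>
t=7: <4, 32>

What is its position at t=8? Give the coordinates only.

<9, 35>

The first coordinate travels 5 per step and bounces off the walls at 2 and 13.
  step 8: 4 → 9
The second coordinate changes by +3 each step: at step 8 it is 35.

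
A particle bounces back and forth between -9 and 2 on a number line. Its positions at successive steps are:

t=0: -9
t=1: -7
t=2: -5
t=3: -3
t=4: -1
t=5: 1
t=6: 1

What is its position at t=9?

The value travels 2 per step and bounces off the walls at -9 and 2.
  step 7: 1 → -1
  step 8: -1 → -3
  step 9: -3 → -5

-5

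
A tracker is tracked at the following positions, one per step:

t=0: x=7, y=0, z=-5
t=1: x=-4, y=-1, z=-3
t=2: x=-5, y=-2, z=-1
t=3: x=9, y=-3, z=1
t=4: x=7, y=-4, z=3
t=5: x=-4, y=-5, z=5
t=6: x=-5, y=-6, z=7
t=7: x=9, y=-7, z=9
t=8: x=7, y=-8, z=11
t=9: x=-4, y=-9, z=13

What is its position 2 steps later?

x=9, y=-11, z=17

X: cycles through 7, -4, -5, 9 every 4 steps. Step 11 lands at position 3 of the cycle → 9.
Y: linear, -1 per step → -11 at step 11.
Z: linear, +2 per step → 17 at step 11.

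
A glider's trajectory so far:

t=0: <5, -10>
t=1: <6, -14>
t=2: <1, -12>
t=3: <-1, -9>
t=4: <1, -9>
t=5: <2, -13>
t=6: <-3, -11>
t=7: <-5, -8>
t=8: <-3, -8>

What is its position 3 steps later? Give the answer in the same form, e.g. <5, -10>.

<-9, -7>

Differencing gives <+1, -4>, <-5, +2>, <-2, +3>, <+2, +0>, <+1, -4>, <-5, +2>, <-2, +3>, <+2, +0>. This is the pattern <+1, -4>, <-5, +2>, <-2, +3>, <+2, +0> repeated.
step 9: apply <+1, -4> → <-2, -12>
step 10: apply <-5, +2> → <-7, -10>
step 11: apply <-2, +3> → <-9, -7>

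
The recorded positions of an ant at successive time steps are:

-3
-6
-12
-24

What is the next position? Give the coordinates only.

-48

The jumps are -3, -6, -12 — a geometric progression with ratio 2.
step 4: -24 − 24 → -48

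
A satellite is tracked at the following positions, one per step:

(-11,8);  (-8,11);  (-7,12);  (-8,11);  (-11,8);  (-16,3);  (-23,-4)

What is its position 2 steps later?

(-43,-24)

First differences are (+3,+3), (+1,+1), (-1,-1), (-3,-3), (-5,-5), (-7,-7); their common second difference is (-2,-2) (constant acceleration).
step 7: (-23,-4) + (-9,-9) → (-32,-13)
step 8: (-32,-13) + (-11,-11) → (-43,-24)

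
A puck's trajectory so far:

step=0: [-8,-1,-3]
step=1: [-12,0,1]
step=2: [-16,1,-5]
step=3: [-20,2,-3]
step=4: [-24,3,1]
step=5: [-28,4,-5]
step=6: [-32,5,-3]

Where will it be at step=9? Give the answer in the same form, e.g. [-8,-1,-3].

[-44,8,-3]

First: linear, -4 per step → -44 at step 9.
Second: linear, +1 per step → 8 at step 9.
Third: cycles through -3, 1, -5 every 3 steps. Step 9 lands at position 0 of the cycle → -3.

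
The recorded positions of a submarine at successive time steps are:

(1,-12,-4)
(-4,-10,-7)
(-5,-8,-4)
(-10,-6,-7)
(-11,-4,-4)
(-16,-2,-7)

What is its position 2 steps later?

Differencing gives (-5,+2,-3), (-1,+2,+3), (-5,+2,-3), (-1,+2,+3), (-5,+2,-3). This is the pattern (-5,+2,-3), (-1,+2,+3) repeated.
step 6: apply (-1,+2,+3) → (-17,0,-4)
step 7: apply (-5,+2,-3) → (-22,2,-7)

(-22,2,-7)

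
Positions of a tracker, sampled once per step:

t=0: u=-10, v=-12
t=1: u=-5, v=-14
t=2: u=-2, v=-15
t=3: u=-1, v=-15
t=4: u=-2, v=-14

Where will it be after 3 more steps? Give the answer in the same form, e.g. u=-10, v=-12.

First differences are (+5, -2), (+3, -1), (+1, +0), (-1, +1); their common second difference is (-2, +1) (constant acceleration).
step 5: u=-2, v=-14 + (-3, +2) → u=-5, v=-12
step 6: u=-5, v=-12 + (-5, +3) → u=-10, v=-9
step 7: u=-10, v=-9 + (-7, +4) → u=-17, v=-5

u=-17, v=-5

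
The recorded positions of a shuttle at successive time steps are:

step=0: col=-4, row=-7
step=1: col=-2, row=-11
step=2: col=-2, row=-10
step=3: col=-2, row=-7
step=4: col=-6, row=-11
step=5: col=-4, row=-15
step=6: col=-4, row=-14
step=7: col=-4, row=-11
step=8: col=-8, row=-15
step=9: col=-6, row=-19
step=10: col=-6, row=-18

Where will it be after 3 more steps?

col=-8, row=-23

The moves between consecutive positions are (+2, -4), (+0, +1), (+0, +3), (-4, -4), (+2, -4), (+0, +1), (+0, +3), (-4, -4), (+2, -4), (+0, +1); they repeat the 4-cycle [(+2, -4), (+0, +1), (+0, +3), (-4, -4)].
step 11: apply (+0, +3) → col=-6, row=-15
step 12: apply (-4, -4) → col=-10, row=-19
step 13: apply (+2, -4) → col=-8, row=-23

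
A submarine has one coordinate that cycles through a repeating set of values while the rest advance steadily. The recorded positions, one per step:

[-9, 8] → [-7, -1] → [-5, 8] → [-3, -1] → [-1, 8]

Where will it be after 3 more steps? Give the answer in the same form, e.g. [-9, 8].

First: linear, +2 per step → 5 at step 7.
Second: cycles through 8, -1 every 2 steps. Step 7 lands at position 1 of the cycle → -1.

[5, -1]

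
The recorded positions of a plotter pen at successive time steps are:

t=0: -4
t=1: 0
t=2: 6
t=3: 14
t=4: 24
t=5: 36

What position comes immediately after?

Successive displacements: +4, +6, +8, +10, +12 — each changes by +2.
step 6: 36 + 14 → 50

50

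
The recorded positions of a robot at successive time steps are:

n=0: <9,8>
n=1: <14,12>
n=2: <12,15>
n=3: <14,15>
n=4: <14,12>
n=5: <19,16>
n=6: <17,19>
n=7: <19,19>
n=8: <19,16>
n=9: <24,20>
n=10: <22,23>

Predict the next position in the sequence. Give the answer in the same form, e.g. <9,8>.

Differencing gives <+5,+4>, <-2,+3>, <+2,+0>, <+0,-3>, <+5,+4>, <-2,+3>, <+2,+0>, <+0,-3>, <+5,+4>, <-2,+3>. This is the pattern <+5,+4>, <-2,+3>, <+2,+0>, <+0,-3> repeated.
step 11: apply <+2,+0> → <24,23>

<24,23>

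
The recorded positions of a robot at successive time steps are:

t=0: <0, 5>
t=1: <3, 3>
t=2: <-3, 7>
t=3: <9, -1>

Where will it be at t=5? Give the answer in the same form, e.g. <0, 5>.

Step-to-step displacements: <+3, -2>, <-6, +4>, <+12, -8>; each is -2× the previous.
step 4: <9, -1> + <-24, +16> → <-15, 15>
step 5: <-15, 15> + <+48, -32> → <33, -17>

<33, -17>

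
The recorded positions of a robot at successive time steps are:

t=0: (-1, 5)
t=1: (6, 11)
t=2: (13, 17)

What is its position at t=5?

(34, 35)

Constant displacement of (+7, +6) per step.
step 3: (13, 17) + (+7, +6) → (20, 23)
step 4: (20, 23) + (+7, +6) → (27, 29)
step 5: (27, 29) + (+7, +6) → (34, 35)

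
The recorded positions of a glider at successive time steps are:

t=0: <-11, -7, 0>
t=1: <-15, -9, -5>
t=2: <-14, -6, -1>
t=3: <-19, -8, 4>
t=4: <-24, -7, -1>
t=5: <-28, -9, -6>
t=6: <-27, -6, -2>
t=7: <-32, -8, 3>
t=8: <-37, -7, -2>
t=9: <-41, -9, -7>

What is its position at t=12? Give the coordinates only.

The moves between consecutive positions are <-4, -2, -5>, <+1, +3, +4>, <-5, -2, +5>, <-5, +1, -5>, <-4, -2, -5>, <+1, +3, +4>, <-5, -2, +5>, <-5, +1, -5>, <-4, -2, -5>; they repeat the 4-cycle [<-4, -2, -5>, <+1, +3, +4>, <-5, -2, +5>, <-5, +1, -5>].
step 10: apply <+1, +3, +4> → <-40, -6, -3>
step 11: apply <-5, -2, +5> → <-45, -8, 2>
step 12: apply <-5, +1, -5> → <-50, -7, -3>

<-50, -7, -3>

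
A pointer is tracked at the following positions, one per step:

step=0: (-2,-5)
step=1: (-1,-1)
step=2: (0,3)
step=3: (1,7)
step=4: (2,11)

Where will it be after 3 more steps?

The position changes by (+1,+4) every step.
step 5: (2,11) + (+1,+4) → (3,15)
step 6: (3,15) + (+1,+4) → (4,19)
step 7: (4,19) + (+1,+4) → (5,23)

(5,23)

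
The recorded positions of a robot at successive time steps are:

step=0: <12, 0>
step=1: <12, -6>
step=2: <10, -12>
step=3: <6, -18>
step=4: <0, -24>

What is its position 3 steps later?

Taking differences between consecutive positions: <+0, -6>, <-2, -6>, <-4, -6>, <-6, -6>. These grow by <-2, +0> each step.
step 5: <0, -24> + <-8, -6> → <-8, -30>
step 6: <-8, -30> + <-10, -6> → <-18, -36>
step 7: <-18, -36> + <-12, -6> → <-30, -42>

<-30, -42>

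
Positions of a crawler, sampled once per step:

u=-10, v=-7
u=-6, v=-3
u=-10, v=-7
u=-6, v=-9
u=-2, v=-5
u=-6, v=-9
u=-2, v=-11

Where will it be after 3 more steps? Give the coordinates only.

u=2, v=-13

The moves between consecutive positions are (+4, +4), (-4, -4), (+4, -2), (+4, +4), (-4, -4), (+4, -2); they repeat the 3-cycle [(+4, +4), (-4, -4), (+4, -2)].
step 7: apply (+4, +4) → u=2, v=-7
step 8: apply (-4, -4) → u=-2, v=-11
step 9: apply (+4, -2) → u=2, v=-13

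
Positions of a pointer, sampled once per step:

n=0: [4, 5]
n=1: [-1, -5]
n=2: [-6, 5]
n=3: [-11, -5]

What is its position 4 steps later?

First: linear, -5 per step → -31 at step 7.
Second: cycles through 5, -5 every 2 steps. Step 7 lands at position 1 of the cycle → -5.

[-31, -5]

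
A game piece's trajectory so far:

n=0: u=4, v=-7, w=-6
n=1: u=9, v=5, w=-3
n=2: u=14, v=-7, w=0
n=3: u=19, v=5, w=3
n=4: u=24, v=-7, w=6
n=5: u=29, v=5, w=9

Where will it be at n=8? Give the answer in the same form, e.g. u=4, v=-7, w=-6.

u=44, v=-7, w=18

The u coordinate changes by +5 each step, so at step 8 it is 4 + 8·(5) = 44.
The v coordinate repeats the cycle [-7, 5] with period 2; step 8 mod 2 = 0, giving -7.
The w coordinate changes by +3 each step, so at step 8 it is -6 + 8·(3) = 18.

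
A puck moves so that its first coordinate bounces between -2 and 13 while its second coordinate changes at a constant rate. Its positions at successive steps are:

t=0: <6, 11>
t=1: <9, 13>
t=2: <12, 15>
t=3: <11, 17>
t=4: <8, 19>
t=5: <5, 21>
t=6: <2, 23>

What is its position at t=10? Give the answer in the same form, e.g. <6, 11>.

The first coordinate travels 3 per step and bounces off the walls at -2 and 13.
  step 7: 2 → -1
  step 8: -1 → 0
  step 9: 0 → 3
  step 10: 3 → 6
The second coordinate changes by +2 each step: at step 10 it is 31.

<6, 31>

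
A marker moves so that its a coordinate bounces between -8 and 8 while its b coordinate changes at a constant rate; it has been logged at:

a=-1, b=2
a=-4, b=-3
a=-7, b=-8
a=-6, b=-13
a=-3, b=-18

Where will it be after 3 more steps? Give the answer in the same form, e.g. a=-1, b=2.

a=6, b=-33

The a coordinate reflects between -8 and 8, moving 3 per step.
  step 5: -3 → 0
  step 6: 0 → 3
  step 7: 3 → 6
The b coordinate changes by -5 each step: at step 7 it is -33.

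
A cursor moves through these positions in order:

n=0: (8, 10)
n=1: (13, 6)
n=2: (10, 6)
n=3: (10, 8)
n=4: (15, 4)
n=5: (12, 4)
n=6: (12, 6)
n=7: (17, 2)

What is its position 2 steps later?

Differencing gives (+5, -4), (-3, +0), (+0, +2), (+5, -4), (-3, +0), (+0, +2), (+5, -4). This is the pattern (+5, -4), (-3, +0), (+0, +2) repeated.
step 8: apply (-3, +0) → (14, 2)
step 9: apply (+0, +2) → (14, 4)

(14, 4)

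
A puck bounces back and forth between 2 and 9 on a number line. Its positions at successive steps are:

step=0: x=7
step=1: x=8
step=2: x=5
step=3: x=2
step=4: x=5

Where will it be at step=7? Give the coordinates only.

The value reflects between 2 and 9, moving 3 per step.
  step 5: 5 → 8
  step 6: 8 → 7
  step 7: 7 → 4

x=4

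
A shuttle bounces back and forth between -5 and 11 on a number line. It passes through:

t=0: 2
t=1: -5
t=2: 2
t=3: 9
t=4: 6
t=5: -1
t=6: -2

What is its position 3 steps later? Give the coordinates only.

The value travels 7 per step and bounces off the walls at -5 and 11.
  step 7: -2 → 5
  step 8: 5 → 10
  step 9: 10 → 3

3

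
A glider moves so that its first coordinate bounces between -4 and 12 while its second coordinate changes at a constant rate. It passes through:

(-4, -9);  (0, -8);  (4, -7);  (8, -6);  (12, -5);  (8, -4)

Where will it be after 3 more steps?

(-4, -1)

The first coordinate reflects between -4 and 12, moving 4 per step.
  step 6: 8 → 4
  step 7: 4 → 0
  step 8: 0 → -4
The second coordinate changes by +1 each step: at step 8 it is -1.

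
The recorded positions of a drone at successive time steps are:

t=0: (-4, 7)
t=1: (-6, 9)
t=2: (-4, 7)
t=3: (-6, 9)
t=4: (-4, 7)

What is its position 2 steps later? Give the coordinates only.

(-4, 7)

Step-to-step displacements: (-2, +2), (+2, -2), (-2, +2), (+2, -2); each is -1× the previous.
step 5: (-4, 7) + (-2, +2) → (-6, 9)
step 6: (-6, 9) + (+2, -2) → (-4, 7)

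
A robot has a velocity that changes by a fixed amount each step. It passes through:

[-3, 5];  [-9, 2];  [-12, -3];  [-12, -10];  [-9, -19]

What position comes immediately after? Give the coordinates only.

[-3, -30]

Taking differences between consecutive positions: [-6, -3], [-3, -5], [+0, -7], [+3, -9]. These grow by [+3, -2] each step.
step 5: [-9, -19] + [+6, -11] → [-3, -30]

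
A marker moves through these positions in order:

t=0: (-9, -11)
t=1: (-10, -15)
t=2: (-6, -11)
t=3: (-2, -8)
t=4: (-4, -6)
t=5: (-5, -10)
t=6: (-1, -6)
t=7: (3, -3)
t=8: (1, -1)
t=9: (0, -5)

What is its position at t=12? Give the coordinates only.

The moves between consecutive positions are (-1, -4), (+4, +4), (+4, +3), (-2, +2), (-1, -4), (+4, +4), (+4, +3), (-2, +2), (-1, -4); they repeat the 4-cycle [(-1, -4), (+4, +4), (+4, +3), (-2, +2)].
step 10: apply (+4, +4) → (4, -1)
step 11: apply (+4, +3) → (8, 2)
step 12: apply (-2, +2) → (6, 4)

(6, 4)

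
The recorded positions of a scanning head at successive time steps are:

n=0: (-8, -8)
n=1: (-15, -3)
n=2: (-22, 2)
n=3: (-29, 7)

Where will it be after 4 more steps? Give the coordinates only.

(-57, 27)

Constant displacement of (-7, +5) per step.
step 4: (-29, 7) + (-7, +5) → (-36, 12)
step 5: (-36, 12) + (-7, +5) → (-43, 17)
step 6: (-43, 17) + (-7, +5) → (-50, 22)
step 7: (-50, 22) + (-7, +5) → (-57, 27)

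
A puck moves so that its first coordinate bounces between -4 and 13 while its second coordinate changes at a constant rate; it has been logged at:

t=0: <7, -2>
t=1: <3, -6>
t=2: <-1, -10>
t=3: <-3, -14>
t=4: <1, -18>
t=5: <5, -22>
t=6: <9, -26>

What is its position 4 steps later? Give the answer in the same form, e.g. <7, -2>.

The first coordinate reflects between -4 and 13, moving 4 per step.
  step 7: 9 → 13
  step 8: 13 → 9
  step 9: 9 → 5
  step 10: 5 → 1
The second coordinate changes by -4 each step: at step 10 it is -42.

<1, -42>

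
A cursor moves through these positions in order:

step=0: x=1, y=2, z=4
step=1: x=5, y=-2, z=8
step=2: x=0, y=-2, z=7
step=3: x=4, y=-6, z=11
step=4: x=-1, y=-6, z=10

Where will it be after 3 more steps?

x=2, y=-14, z=17

Step-to-step displacements: (+4, -4, +4), (-5, +0, -1), (+4, -4, +4), (-5, +0, -1) — a repeating cycle of length 2.
step 5: apply (+4, -4, +4) → x=3, y=-10, z=14
step 6: apply (-5, +0, -1) → x=-2, y=-10, z=13
step 7: apply (+4, -4, +4) → x=2, y=-14, z=17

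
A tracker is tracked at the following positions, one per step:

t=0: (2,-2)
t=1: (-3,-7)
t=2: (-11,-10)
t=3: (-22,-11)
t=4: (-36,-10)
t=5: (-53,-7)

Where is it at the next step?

Taking differences between consecutive positions: (-5,-5), (-8,-3), (-11,-1), (-14,+1), (-17,+3). These grow by (-3,+2) each step.
step 6: (-53,-7) + (-20,+5) → (-73,-2)

(-73,-2)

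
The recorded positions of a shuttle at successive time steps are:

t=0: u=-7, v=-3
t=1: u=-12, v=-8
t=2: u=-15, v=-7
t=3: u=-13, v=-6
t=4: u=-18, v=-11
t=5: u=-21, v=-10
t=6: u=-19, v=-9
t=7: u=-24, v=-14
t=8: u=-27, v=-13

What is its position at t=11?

u=-33, v=-16

Differencing gives (-5,-5), (-3,+1), (+2,+1), (-5,-5), (-3,+1), (+2,+1), (-5,-5), (-3,+1). This is the pattern (-5,-5), (-3,+1), (+2,+1) repeated.
step 9: apply (+2,+1) → u=-25, v=-12
step 10: apply (-5,-5) → u=-30, v=-17
step 11: apply (-3,+1) → u=-33, v=-16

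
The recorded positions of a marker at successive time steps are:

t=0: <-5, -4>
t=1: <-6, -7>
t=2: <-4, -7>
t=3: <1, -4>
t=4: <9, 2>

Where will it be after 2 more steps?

Taking differences between consecutive positions: <-1, -3>, <+2, +0>, <+5, +3>, <+8, +6>. These grow by <+3, +3> each step.
step 5: <9, 2> + <+11, +9> → <20, 11>
step 6: <20, 11> + <+14, +12> → <34, 23>

<34, 23>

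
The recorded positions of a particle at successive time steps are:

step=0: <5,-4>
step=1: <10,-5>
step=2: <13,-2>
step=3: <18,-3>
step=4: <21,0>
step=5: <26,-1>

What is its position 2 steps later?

The moves between consecutive positions are <+5,-1>, <+3,+3>, <+5,-1>, <+3,+3>, <+5,-1>; they repeat the 2-cycle [<+5,-1>, <+3,+3>].
step 6: apply <+3,+3> → <29,2>
step 7: apply <+5,-1> → <34,1>

<34,1>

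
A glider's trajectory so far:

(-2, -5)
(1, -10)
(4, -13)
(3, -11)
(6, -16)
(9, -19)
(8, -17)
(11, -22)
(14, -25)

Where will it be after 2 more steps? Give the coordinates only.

Step-to-step displacements: (+3, -5), (+3, -3), (-1, +2), (+3, -5), (+3, -3), (-1, +2), (+3, -5), (+3, -3) — a repeating cycle of length 3.
step 9: apply (-1, +2) → (13, -23)
step 10: apply (+3, -5) → (16, -28)

(16, -28)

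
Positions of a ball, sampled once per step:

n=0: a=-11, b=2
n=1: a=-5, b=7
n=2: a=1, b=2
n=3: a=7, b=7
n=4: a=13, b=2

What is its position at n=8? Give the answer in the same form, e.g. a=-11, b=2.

A: linear, +6 per step → 37 at step 8.
B: cycles through 2, 7 every 2 steps. Step 8 lands at position 0 of the cycle → 2.

a=37, b=2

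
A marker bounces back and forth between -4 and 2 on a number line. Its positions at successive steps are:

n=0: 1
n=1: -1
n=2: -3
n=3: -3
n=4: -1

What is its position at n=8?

-3

The value reflects between -4 and 2, moving 2 per step.
  step 5: -1 → 1
  step 6: 1 → 1
  step 7: 1 → -1
  step 8: -1 → -3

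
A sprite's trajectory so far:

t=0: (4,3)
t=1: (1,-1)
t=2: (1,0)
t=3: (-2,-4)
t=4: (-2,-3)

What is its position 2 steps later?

(-5,-6)

Step-to-step displacements: (-3,-4), (+0,+1), (-3,-4), (+0,+1) — a repeating cycle of length 2.
step 5: apply (-3,-4) → (-5,-7)
step 6: apply (+0,+1) → (-5,-6)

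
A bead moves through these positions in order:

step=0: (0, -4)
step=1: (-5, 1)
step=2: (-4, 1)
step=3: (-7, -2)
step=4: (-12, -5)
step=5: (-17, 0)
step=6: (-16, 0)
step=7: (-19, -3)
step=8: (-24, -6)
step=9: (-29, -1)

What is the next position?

(-28, -1)

Step-to-step displacements: (-5, +5), (+1, +0), (-3, -3), (-5, -3), (-5, +5), (+1, +0), (-3, -3), (-5, -3), (-5, +5) — a repeating cycle of length 4.
step 10: apply (+1, +0) → (-28, -1)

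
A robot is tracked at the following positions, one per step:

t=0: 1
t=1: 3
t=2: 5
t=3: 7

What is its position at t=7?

Constant displacement of +2 per step.
step 4: 7 + 2 → 9
step 5: 9 + 2 → 11
step 6: 11 + 2 → 13
step 7: 13 + 2 → 15

15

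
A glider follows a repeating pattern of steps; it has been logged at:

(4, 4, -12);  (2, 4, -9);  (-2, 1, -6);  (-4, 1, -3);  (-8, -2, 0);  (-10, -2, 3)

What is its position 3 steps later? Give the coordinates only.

(-20, -8, 12)

Step-to-step displacements: (-2, +0, +3), (-4, -3, +3), (-2, +0, +3), (-4, -3, +3), (-2, +0, +3) — a repeating cycle of length 2.
step 6: apply (-4, -3, +3) → (-14, -5, 6)
step 7: apply (-2, +0, +3) → (-16, -5, 9)
step 8: apply (-4, -3, +3) → (-20, -8, 12)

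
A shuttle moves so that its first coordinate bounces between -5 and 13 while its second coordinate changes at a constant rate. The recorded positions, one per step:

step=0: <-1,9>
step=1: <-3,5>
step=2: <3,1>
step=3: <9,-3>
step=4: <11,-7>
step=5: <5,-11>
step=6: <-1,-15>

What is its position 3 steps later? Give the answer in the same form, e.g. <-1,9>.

<9,-27>

The first coordinate reflects between -5 and 13, moving 6 per step.
  step 7: -1 → -3
  step 8: -3 → 3
  step 9: 3 → 9
The second coordinate changes by -4 each step: at step 9 it is -27.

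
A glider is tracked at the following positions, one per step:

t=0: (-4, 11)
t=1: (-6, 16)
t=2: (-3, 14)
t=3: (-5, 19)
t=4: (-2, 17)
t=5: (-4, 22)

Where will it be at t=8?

Step-to-step displacements: (-2, +5), (+3, -2), (-2, +5), (+3, -2), (-2, +5) — a repeating cycle of length 2.
step 6: apply (+3, -2) → (-1, 20)
step 7: apply (-2, +5) → (-3, 25)
step 8: apply (+3, -2) → (0, 23)

(0, 23)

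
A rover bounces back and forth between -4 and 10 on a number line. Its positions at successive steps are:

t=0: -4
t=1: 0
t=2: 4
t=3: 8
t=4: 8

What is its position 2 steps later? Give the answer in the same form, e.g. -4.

The value travels 4 per step and bounces off the walls at -4 and 10.
  step 5: 8 → 4
  step 6: 4 → 0

0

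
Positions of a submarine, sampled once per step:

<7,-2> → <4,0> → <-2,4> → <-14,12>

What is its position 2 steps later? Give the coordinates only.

The jumps are <-3,+2>, <-6,+4>, <-12,+8> — a geometric progression with ratio 2.
step 4: <-14,12> + <-24,+16> → <-38,28>
step 5: <-38,28> + <-48,+32> → <-86,60>

<-86,60>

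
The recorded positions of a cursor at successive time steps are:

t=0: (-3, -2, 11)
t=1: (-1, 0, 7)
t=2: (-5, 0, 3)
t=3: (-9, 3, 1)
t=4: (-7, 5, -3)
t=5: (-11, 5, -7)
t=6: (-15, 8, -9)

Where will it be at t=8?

(-17, 10, -17)

Step-to-step displacements: (+2, +2, -4), (-4, +0, -4), (-4, +3, -2), (+2, +2, -4), (-4, +0, -4), (-4, +3, -2) — a repeating cycle of length 3.
step 7: apply (+2, +2, -4) → (-13, 10, -13)
step 8: apply (-4, +0, -4) → (-17, 10, -17)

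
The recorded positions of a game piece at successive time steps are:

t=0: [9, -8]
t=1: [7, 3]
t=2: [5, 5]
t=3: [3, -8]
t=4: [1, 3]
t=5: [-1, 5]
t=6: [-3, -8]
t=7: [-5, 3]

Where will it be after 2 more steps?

The first coordinate changes by -2 each step, so at step 9 it is 9 + 9·(-2) = -9.
The second coordinate repeats the cycle [-8, 3, 5] with period 3; step 9 mod 3 = 0, giving -8.

[-9, -8]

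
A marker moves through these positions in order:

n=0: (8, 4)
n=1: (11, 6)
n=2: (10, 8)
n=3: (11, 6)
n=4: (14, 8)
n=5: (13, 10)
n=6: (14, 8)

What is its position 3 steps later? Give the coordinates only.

(17, 10)

The moves between consecutive positions are (+3, +2), (-1, +2), (+1, -2), (+3, +2), (-1, +2), (+1, -2); they repeat the 3-cycle [(+3, +2), (-1, +2), (+1, -2)].
step 7: apply (+3, +2) → (17, 10)
step 8: apply (-1, +2) → (16, 12)
step 9: apply (+1, -2) → (17, 10)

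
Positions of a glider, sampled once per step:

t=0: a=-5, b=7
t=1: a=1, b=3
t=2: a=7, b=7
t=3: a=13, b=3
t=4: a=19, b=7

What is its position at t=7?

A: linear, +6 per step → 37 at step 7.
B: cycles through 7, 3 every 2 steps. Step 7 lands at position 1 of the cycle → 3.

a=37, b=3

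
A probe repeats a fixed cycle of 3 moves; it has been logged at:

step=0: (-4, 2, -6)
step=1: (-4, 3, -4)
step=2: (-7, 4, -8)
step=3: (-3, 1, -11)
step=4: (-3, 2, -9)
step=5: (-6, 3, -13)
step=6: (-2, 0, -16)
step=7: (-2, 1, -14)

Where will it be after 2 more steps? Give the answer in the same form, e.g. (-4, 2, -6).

(-1, -1, -21)

The moves between consecutive positions are (+0, +1, +2), (-3, +1, -4), (+4, -3, -3), (+0, +1, +2), (-3, +1, -4), (+4, -3, -3), (+0, +1, +2); they repeat the 3-cycle [(+0, +1, +2), (-3, +1, -4), (+4, -3, -3)].
step 8: apply (-3, +1, -4) → (-5, 2, -18)
step 9: apply (+4, -3, -3) → (-1, -1, -21)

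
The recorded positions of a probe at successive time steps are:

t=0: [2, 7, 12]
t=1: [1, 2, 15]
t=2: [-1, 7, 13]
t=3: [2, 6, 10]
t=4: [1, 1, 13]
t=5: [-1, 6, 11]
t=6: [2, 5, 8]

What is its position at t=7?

The moves between consecutive positions are [-1, -5, +3], [-2, +5, -2], [+3, -1, -3], [-1, -5, +3], [-2, +5, -2], [+3, -1, -3]; they repeat the 3-cycle [[-1, -5, +3], [-2, +5, -2], [+3, -1, -3]].
step 7: apply [-1, -5, +3] → [1, 0, 11]

[1, 0, 11]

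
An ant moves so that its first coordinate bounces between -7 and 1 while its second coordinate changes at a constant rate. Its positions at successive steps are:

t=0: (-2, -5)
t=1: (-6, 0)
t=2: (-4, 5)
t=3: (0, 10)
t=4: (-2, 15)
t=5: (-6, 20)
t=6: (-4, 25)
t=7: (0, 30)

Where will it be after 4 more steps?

(0, 50)

The first coordinate travels 4 per step and bounces off the walls at -7 and 1.
  step 8: 0 → -2
  step 9: -2 → -6
  step 10: -6 → -4
  step 11: -4 → 0
The second coordinate changes by +5 each step: at step 11 it is 50.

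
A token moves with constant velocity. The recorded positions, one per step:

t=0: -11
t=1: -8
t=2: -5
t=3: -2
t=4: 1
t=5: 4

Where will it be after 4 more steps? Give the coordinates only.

16

Each step adds +3 to the position.
step 6: 4 + 3 → 7
step 7: 7 + 3 → 10
step 8: 10 + 3 → 13
step 9: 13 + 3 → 16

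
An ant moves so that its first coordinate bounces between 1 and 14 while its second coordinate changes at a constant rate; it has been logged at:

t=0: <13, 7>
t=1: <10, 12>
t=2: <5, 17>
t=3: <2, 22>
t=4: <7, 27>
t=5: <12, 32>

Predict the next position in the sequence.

<11, 37>

The first coordinate reflects between 1 and 14, moving 5 per step.
  step 6: 12 → 11
The second coordinate changes by +5 each step: at step 6 it is 37.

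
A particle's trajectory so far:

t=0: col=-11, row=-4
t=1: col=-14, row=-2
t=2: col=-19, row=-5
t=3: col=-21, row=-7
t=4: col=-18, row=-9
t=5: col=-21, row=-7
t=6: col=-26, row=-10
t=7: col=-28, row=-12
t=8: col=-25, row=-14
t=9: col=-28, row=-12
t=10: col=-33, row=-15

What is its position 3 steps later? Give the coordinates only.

Step-to-step displacements: (-3, +2), (-5, -3), (-2, -2), (+3, -2), (-3, +2), (-5, -3), (-2, -2), (+3, -2), (-3, +2), (-5, -3) — a repeating cycle of length 4.
step 11: apply (-2, -2) → col=-35, row=-17
step 12: apply (+3, -2) → col=-32, row=-19
step 13: apply (-3, +2) → col=-35, row=-17

col=-35, row=-17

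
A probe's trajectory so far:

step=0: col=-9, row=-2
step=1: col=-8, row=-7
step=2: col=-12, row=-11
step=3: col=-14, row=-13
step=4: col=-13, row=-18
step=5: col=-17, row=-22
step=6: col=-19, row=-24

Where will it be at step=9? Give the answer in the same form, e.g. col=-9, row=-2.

col=-24, row=-35

Differencing gives (+1,-5), (-4,-4), (-2,-2), (+1,-5), (-4,-4), (-2,-2). This is the pattern (+1,-5), (-4,-4), (-2,-2) repeated.
step 7: apply (+1,-5) → col=-18, row=-29
step 8: apply (-4,-4) → col=-22, row=-33
step 9: apply (-2,-2) → col=-24, row=-35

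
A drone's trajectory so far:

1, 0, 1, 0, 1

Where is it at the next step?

0

The jumps are -1, +1, -1, +1 — a geometric progression with ratio -1.
step 5: 1 − 1 → 0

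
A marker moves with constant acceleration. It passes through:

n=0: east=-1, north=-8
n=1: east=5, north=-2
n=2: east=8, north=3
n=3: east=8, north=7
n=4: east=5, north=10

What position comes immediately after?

First differences are (+6, +6), (+3, +5), (+0, +4), (-3, +3); their common second difference is (-3, -1) (constant acceleration).
step 5: east=5, north=10 + (-6, +2) → east=-1, north=12

east=-1, north=12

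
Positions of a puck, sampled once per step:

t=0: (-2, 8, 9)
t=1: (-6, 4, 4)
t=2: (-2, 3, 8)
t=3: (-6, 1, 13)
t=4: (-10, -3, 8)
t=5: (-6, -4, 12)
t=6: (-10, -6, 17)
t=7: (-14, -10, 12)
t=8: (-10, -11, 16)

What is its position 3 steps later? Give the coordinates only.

Differencing gives (-4, -4, -5), (+4, -1, +4), (-4, -2, +5), (-4, -4, -5), (+4, -1, +4), (-4, -2, +5), (-4, -4, -5), (+4, -1, +4). This is the pattern (-4, -4, -5), (+4, -1, +4), (-4, -2, +5) repeated.
step 9: apply (-4, -2, +5) → (-14, -13, 21)
step 10: apply (-4, -4, -5) → (-18, -17, 16)
step 11: apply (+4, -1, +4) → (-14, -18, 20)

(-14, -18, 20)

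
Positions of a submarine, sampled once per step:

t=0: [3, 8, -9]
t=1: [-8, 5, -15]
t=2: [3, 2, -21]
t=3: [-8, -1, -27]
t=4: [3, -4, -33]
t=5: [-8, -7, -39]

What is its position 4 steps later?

First: cycles through 3, -8 every 2 steps. Step 9 lands at position 1 of the cycle → -8.
Second: linear, -3 per step → -19 at step 9.
Third: linear, -6 per step → -63 at step 9.

[-8, -19, -63]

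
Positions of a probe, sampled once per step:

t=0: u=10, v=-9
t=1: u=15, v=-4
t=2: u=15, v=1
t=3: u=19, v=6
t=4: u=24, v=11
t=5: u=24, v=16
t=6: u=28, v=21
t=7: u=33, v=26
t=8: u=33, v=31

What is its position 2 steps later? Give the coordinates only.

The moves between consecutive positions are (+5,+5), (+0,+5), (+4,+5), (+5,+5), (+0,+5), (+4,+5), (+5,+5), (+0,+5); they repeat the 3-cycle [(+5,+5), (+0,+5), (+4,+5)].
step 9: apply (+4,+5) → u=37, v=36
step 10: apply (+5,+5) → u=42, v=41

u=42, v=41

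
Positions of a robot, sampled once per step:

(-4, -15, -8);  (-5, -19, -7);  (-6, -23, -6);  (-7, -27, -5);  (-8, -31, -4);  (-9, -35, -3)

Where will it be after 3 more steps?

Each step adds (-1, -4, +1) to the position.
step 6: (-9, -35, -3) + (-1, -4, +1) → (-10, -39, -2)
step 7: (-10, -39, -2) + (-1, -4, +1) → (-11, -43, -1)
step 8: (-11, -43, -1) + (-1, -4, +1) → (-12, -47, 0)

(-12, -47, 0)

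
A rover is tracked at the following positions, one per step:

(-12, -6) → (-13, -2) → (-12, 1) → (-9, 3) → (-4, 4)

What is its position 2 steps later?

(12, 3)

Successive displacements: (-1, +4), (+1, +3), (+3, +2), (+5, +1) — each changes by (+2, -1).
step 5: (-4, 4) + (+7, +0) → (3, 4)
step 6: (3, 4) + (+9, -1) → (12, 3)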